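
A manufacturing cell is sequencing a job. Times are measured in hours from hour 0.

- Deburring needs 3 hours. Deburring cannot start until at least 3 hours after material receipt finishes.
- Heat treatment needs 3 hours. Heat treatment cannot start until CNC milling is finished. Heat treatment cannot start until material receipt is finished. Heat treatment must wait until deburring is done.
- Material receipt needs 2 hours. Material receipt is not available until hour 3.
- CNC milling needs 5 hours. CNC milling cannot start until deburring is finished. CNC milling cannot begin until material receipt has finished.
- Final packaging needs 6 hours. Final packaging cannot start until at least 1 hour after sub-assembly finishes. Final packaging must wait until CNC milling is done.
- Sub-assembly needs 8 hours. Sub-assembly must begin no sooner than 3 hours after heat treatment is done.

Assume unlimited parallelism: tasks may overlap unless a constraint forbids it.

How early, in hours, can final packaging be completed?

37

After its own release at hour 3, material receipt can start at hour 3 and finishes at hour 5.
After material receipt (finishes hour 5, plus 3-hour gap → hour 8), deburring can start at hour 8 and finishes at hour 11.
For CNC milling: deburring (finishes hour 11); material receipt (finishes hour 5). Taking the maximum gives a start of hour 11, and it finishes at 11 + 5 = hour 16.
Heat treatment needs all of CNC milling (finishes hour 16); material receipt (finishes hour 5); deburring (finishes hour 11). That puts its earliest start at hour 16; it finishes at 16 + 3 = hour 19.
Sub-assembly waits on heat treatment (finishes hour 19, plus 3-hour gap → hour 22), so it starts at hour 22 and finishes at 22 + 8 = hour 30.
Final packaging cannot start until sub-assembly (finishes hour 30, plus 1-hour gap → hour 31); CNC milling (finishes hour 16). The controlling bound is hour 31, so final packaging finishes at 31 + 6 = hour 37.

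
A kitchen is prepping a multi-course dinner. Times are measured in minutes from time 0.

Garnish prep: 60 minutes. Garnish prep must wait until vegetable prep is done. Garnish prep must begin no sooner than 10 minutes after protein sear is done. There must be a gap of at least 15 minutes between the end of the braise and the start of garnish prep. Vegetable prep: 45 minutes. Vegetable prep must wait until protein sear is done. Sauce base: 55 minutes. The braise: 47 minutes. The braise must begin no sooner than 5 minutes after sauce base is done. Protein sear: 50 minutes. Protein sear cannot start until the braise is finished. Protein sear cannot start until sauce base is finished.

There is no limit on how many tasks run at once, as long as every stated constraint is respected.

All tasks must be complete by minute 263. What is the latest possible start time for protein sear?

Garnish prep has no dependents, so it just needs to finish by minute 263. Starting by 263 − 60 = minute 203 achieves that.
Vegetable prep must finish before garnish prep (must start by minute 203). With a 45-minute duration, vegetable prep must start by 203 − 45 = minute 158.
Protein sear has several dependents: vegetable prep (must start by minute 158); garnish prep (must start by minute 203, minus 10-minute gap → minute 193). The earliest of those limits is minute 158, so protein sear must start by 158 − 50 = minute 108.

108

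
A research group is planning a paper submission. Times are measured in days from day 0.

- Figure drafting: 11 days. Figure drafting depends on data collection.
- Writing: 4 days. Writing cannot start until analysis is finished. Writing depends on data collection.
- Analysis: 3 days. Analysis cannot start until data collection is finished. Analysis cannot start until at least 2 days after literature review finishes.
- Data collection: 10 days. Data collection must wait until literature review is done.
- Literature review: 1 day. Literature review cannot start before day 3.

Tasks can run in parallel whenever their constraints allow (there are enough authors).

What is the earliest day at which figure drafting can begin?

14

Literature review waits on its own release at day 3, so it starts at day 3 and finishes at 3 + 1 = day 4.
Data collection cannot begin until literature review (finishes day 4). It runs from day 4 to 4 + 10 = day 14.
Figure drafting waits on data collection (finishes day 14), so the earliest it can start is day 14.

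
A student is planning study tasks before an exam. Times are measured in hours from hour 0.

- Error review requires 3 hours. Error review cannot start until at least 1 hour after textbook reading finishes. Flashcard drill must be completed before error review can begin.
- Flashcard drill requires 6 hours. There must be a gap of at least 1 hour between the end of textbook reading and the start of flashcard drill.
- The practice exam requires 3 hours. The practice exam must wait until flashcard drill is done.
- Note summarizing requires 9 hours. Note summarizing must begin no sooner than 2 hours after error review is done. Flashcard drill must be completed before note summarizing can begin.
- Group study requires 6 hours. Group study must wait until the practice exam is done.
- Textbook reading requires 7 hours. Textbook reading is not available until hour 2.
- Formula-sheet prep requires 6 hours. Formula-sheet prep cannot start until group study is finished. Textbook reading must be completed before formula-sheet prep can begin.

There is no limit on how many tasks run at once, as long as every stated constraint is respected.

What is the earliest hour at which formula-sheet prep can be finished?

31

Textbook reading waits on its own release at hour 2, so it starts at hour 2 and finishes at 2 + 7 = hour 9.
Flashcard drill waits on textbook reading (finishes hour 9, plus 1-hour gap → hour 10), so it starts at hour 10 and finishes at 10 + 6 = hour 16.
The practice exam cannot begin until flashcard drill (finishes hour 16). It runs from hour 16 to 16 + 3 = hour 19.
Group study cannot begin until the practice exam (finishes hour 19). It runs from hour 19 to 19 + 6 = hour 25.
Formula-sheet prep needs all of group study (finishes hour 25); textbook reading (finishes hour 9). That puts its earliest start at hour 25; it finishes at 25 + 6 = hour 31.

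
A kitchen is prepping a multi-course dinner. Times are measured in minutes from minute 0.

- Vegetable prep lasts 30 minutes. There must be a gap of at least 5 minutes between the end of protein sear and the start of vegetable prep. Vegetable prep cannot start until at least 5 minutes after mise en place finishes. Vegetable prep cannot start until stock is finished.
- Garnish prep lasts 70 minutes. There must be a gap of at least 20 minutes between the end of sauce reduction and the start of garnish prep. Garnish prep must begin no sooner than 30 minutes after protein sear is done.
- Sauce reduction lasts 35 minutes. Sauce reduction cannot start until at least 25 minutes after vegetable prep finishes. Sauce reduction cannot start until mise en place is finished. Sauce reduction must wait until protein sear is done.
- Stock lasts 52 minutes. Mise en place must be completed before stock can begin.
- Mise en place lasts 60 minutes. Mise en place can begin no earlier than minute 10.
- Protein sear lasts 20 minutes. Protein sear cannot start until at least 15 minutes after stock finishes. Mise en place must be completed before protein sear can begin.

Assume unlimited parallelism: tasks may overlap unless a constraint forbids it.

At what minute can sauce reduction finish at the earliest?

Mise en place waits on its own release at minute 10, so it starts at minute 10 and finishes at 10 + 60 = minute 70.
Stock cannot begin until mise en place (finishes minute 70). It runs from minute 70 to 70 + 52 = minute 122.
Protein sear cannot start until stock (finishes minute 122, plus 15-minute gap → minute 137); mise en place (finishes minute 70). The controlling bound is minute 137, so protein sear finishes at 137 + 20 = minute 157.
Vegetable prep needs all of protein sear (finishes minute 157, plus 5-minute gap → minute 162); mise en place (finishes minute 70, plus 5-minute gap → minute 75); stock (finishes minute 122). That puts its earliest start at minute 162; it finishes at 162 + 30 = minute 192.
Sauce reduction has to wait for vegetable prep (finishes minute 192, plus 25-minute gap → minute 217); mise en place (finishes minute 70); protein sear (finishes minute 157). The latest of these is minute 217, so sauce reduction runs minute 217 to 217 + 35 = minute 252.

252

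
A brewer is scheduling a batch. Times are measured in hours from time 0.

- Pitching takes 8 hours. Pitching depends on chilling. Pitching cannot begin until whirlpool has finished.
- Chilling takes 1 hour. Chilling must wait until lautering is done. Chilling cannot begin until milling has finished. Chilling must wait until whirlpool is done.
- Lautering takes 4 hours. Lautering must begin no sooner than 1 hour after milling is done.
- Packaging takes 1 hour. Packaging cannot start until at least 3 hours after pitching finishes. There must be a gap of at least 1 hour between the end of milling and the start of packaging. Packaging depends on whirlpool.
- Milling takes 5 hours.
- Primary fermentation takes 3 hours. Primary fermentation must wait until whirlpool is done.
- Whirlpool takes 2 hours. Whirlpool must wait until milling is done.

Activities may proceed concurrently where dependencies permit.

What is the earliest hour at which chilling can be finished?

11

Milling has no prerequisites, so it starts at hour 0 and finishes at hour 5.
Whirlpool cannot begin until milling (finishes hour 5). It runs from hour 5 to 5 + 2 = hour 7.
Lautering cannot begin until milling (finishes hour 5, plus 1-hour gap → hour 6). It runs from hour 6 to 6 + 4 = hour 10.
Chilling has to wait for lautering (finishes hour 10); milling (finishes hour 5); whirlpool (finishes hour 7). The latest of these is hour 10, so chilling runs hour 10 to 10 + 1 = hour 11.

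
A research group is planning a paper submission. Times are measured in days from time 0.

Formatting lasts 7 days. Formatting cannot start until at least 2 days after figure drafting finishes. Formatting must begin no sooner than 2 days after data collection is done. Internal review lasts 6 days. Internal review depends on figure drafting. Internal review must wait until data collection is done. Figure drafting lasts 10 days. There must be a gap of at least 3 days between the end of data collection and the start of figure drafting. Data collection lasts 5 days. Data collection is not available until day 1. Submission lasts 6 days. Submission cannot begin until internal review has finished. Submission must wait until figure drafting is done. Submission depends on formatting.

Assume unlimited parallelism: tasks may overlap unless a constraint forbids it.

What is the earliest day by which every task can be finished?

34

After its own release at day 1, data collection can start at day 1 and finishes at day 6.
Figure drafting cannot begin until data collection (finishes day 6, plus 3-day gap → day 9). It runs from day 9 to 9 + 10 = day 19.
Formatting cannot start until figure drafting (finishes day 19, plus 2-day gap → day 21); data collection (finishes day 6, plus 2-day gap → day 8). The controlling bound is day 21, so formatting finishes at 21 + 7 = day 28.
For internal review: figure drafting (finishes day 19); data collection (finishes day 6). Taking the maximum gives a start of day 19, and it finishes at 19 + 6 = day 25.
Submission cannot start until internal review (finishes day 25); figure drafting (finishes day 19); formatting (finishes day 28). The controlling bound is day 28, so submission finishes at 28 + 6 = day 34.
All tasks are finished once the last one completes. Finish times: Data collection at 6, Figure drafting at 19, Internal review at 25, Formatting at 28, Submission at 34. The latest is day 34.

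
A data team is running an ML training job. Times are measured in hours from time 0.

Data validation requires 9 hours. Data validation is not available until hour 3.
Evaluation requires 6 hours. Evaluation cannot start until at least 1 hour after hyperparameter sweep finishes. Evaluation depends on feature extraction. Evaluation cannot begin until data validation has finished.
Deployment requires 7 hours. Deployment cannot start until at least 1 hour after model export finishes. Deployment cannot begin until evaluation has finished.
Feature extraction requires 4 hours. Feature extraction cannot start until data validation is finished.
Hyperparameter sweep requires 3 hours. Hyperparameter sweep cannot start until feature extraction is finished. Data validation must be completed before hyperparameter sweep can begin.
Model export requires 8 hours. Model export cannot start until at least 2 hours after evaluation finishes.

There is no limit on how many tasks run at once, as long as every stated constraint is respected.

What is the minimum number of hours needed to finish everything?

44

Data validation cannot begin until its own release at hour 3. It runs from hour 3 to 3 + 9 = hour 12.
After data validation (finishes hour 12), feature extraction can start at hour 12 and finishes at hour 16.
Hyperparameter sweep has to wait for feature extraction (finishes hour 16); data validation (finishes hour 12). The latest of these is hour 16, so hyperparameter sweep runs hour 16 to 16 + 3 = hour 19.
For evaluation: hyperparameter sweep (finishes hour 19, plus 1-hour gap → hour 20); feature extraction (finishes hour 16); data validation (finishes hour 12). Taking the maximum gives a start of hour 20, and it finishes at 20 + 6 = hour 26.
After evaluation (finishes hour 26, plus 2-hour gap → hour 28), model export can start at hour 28 and finishes at hour 36.
Deployment needs all of model export (finishes hour 36, plus 1-hour gap → hour 37); evaluation (finishes hour 26). That puts its earliest start at hour 37; it finishes at 37 + 7 = hour 44.
All tasks are finished once the last one completes. Finish times: Data validation at 12, Feature extraction at 16, Hyperparameter sweep at 19, Evaluation at 26, Model export at 36, Deployment at 44. The latest is hour 44.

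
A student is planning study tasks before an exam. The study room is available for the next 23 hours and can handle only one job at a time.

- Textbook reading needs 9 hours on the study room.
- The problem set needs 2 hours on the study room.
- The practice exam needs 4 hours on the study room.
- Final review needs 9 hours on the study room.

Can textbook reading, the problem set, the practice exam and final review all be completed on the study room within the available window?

No

Running back to back, the jobs need 9 + 2 + 4 + 9 = 24 hours on the study room.
Since 24 > 23, they cannot all fit.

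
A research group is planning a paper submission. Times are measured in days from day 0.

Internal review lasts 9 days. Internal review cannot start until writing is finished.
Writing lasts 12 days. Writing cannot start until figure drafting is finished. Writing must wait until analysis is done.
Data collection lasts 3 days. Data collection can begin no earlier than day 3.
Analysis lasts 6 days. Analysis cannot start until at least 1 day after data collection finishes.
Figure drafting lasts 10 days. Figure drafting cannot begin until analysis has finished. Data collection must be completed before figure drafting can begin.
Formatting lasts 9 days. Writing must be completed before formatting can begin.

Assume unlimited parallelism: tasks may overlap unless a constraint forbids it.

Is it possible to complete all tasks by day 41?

Data collection waits on its own release at day 3, so it starts at day 3 and finishes at 3 + 3 = day 6.
Analysis cannot begin until data collection (finishes day 6, plus 1-day gap → day 7). It runs from day 7 to 7 + 6 = day 13.
Figure drafting cannot start until analysis (finishes day 13); data collection (finishes day 6). The controlling bound is day 13, so figure drafting finishes at 13 + 10 = day 23.
Writing cannot start until figure drafting (finishes day 23); analysis (finishes day 13). The controlling bound is day 23, so writing finishes at 23 + 12 = day 35.
After writing (finishes day 35), formatting can start at day 35 and finishes at day 44.
Internal review waits on writing (finishes day 35), so it starts at day 35 and finishes at 35 + 9 = day 44.
The earliest everything can be done is day 44, which is after the deadline of 41, so it is not possible.

No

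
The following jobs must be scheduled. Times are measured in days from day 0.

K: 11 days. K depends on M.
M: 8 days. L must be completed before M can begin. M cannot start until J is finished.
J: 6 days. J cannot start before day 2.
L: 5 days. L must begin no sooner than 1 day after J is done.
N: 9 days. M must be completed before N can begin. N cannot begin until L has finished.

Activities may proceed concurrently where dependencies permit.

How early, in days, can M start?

14

J waits on its own release at day 2, so it starts at day 2 and finishes at 2 + 6 = day 8.
L waits on J (finishes day 8, plus 1-day gap → day 9), so it starts at day 9 and finishes at 9 + 5 = day 14.
M waits on L (finishes day 14); J (finishes day 8). The latest of these is day 14, which is the earliest M can start.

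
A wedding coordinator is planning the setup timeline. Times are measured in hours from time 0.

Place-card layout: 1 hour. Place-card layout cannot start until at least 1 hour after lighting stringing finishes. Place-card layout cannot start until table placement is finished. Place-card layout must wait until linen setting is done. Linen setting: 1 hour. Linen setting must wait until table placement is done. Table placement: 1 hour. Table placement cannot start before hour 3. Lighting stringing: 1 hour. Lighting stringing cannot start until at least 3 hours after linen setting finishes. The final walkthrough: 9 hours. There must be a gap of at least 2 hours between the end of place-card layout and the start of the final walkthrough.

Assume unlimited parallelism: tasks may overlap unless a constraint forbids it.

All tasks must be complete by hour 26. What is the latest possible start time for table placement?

7

To finish by hour 26, the final walkthrough (duration 9) must start no later than hour 17.
Place-card layout feeds into the final walkthrough (must start by hour 17, minus 2-hour gap → hour 15); so place-card layout must finish by hour 15 and therefore start by hour 14.
Lighting stringing feeds into place-card layout (must start by hour 14, minus 1-hour gap → hour 13); so lighting stringing must finish by hour 13 and therefore start by hour 12.
Linen setting must finish in time for lighting stringing (must start by hour 12, minus 3-hour gap → hour 9); place-card layout (must start by hour 14). The tightest is hour 9, so linen setting must start by 9 − 1 = hour 8.
For table placement: linen setting (must start by hour 8); place-card layout (must start by hour 14). The most restrictive is hour 8; with a 1-hour duration, table placement must start by hour 7.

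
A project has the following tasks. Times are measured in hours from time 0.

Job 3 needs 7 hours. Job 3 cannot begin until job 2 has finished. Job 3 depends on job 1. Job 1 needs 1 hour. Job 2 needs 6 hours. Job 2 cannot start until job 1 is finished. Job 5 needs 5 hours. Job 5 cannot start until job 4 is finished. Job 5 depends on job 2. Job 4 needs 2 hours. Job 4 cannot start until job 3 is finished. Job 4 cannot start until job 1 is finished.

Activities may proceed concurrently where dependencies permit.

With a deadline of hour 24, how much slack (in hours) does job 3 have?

3

Job 1 has no prerequisites, so it starts at hour 0 and finishes at hour 1.
After job 1 (finishes hour 1), job 2 can start at hour 1 and finishes at hour 7.
Job 3 has to wait for job 2 (finishes hour 7); job 1 (finishes hour 1). The latest of these is hour 7, so job 3 runs hour 7 to 7 + 7 = hour 14.

Working backward from the deadline:
To finish by hour 24, job 5 (duration 5) must start no later than hour 19.
Since job 5 (must start by hour 19) depends on it, job 4 must finish by hour 19. Backing off its 2-hour duration gives a latest start of hour 17.
Job 3 has to be done before job 4 (must start by hour 17). That means finishing by hour 17, i.e. starting by 17 − 7 = hour 10.
So job 3 can start as early as hour 7 and as late as hour 10, giving 10 − 7 = 3 hours of slack.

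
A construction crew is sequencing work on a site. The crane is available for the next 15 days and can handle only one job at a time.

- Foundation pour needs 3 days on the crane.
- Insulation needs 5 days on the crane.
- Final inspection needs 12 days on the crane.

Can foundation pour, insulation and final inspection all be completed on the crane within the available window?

Running back to back, the jobs need 3 + 5 + 12 = 20 days on the crane.
Since 20 > 15, they cannot all fit.

No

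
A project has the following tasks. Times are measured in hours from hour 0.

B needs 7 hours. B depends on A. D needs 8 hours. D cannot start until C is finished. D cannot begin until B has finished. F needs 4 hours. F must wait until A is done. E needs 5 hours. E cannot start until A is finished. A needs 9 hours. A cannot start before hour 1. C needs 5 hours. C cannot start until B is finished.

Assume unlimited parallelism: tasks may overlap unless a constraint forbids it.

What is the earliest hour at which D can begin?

22

A cannot begin until its own release at hour 1. It runs from hour 1 to 1 + 9 = hour 10.
After A (finishes hour 10), B can start at hour 10 and finishes at hour 17.
C waits on B (finishes hour 17), so it starts at hour 17 and finishes at 17 + 5 = hour 22.
D waits on C (finishes hour 22); B (finishes hour 17). The latest of these is hour 22, which is the earliest D can start.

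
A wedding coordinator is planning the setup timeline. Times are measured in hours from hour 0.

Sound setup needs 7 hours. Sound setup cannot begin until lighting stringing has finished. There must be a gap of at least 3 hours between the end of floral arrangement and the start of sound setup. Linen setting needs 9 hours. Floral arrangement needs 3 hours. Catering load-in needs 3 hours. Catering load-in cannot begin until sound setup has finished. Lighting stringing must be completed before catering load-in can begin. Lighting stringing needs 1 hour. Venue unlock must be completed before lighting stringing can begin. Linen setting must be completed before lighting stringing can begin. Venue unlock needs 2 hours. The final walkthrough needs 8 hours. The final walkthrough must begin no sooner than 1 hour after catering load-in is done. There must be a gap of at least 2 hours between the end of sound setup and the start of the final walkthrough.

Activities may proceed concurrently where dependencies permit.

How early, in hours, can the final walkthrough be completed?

29

Floral arrangement can start immediately at hour 0; it finishes at hour 3.
Linen setting has no prerequisites, so it starts at hour 0 and finishes at hour 9.
Venue unlock can start immediately at hour 0; it finishes at hour 2.
For lighting stringing: venue unlock (finishes hour 2); linen setting (finishes hour 9). Taking the maximum gives a start of hour 9, and it finishes at 9 + 1 = hour 10.
For sound setup: lighting stringing (finishes hour 10); floral arrangement (finishes hour 3, plus 3-hour gap → hour 6). Taking the maximum gives a start of hour 10, and it finishes at 10 + 7 = hour 17.
Catering load-in needs all of sound setup (finishes hour 17); lighting stringing (finishes hour 10). That puts its earliest start at hour 17; it finishes at 17 + 3 = hour 20.
For the final walkthrough: catering load-in (finishes hour 20, plus 1-hour gap → hour 21); sound setup (finishes hour 17, plus 2-hour gap → hour 19). Taking the maximum gives a start of hour 21, and it finishes at 21 + 8 = hour 29.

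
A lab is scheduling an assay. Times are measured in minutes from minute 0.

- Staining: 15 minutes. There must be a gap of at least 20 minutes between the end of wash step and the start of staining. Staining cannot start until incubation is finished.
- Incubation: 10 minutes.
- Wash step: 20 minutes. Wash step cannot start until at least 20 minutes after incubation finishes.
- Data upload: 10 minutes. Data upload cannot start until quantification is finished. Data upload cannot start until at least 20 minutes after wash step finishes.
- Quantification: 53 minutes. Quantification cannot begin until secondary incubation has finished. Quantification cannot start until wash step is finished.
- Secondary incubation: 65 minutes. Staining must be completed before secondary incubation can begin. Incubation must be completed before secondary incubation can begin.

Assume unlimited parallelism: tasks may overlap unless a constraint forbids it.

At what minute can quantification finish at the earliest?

203

Incubation can start immediately at minute 0; it finishes at minute 10.
After incubation (finishes minute 10, plus 20-minute gap → minute 30), wash step can start at minute 30 and finishes at minute 50.
Staining has to wait for wash step (finishes minute 50, plus 20-minute gap → minute 70); incubation (finishes minute 10). The latest of these is minute 70, so staining runs minute 70 to 70 + 15 = minute 85.
For secondary incubation: staining (finishes minute 85); incubation (finishes minute 10). Taking the maximum gives a start of minute 85, and it finishes at 85 + 65 = minute 150.
Quantification cannot start until secondary incubation (finishes minute 150); wash step (finishes minute 50). The controlling bound is minute 150, so quantification finishes at 150 + 53 = minute 203.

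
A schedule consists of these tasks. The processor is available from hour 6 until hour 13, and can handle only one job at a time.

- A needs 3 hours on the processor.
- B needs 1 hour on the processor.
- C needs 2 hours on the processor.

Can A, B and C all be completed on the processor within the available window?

The processor window is 13 − 6 = 7 hours.
Running back to back, the jobs need 3 + 1 + 2 = 6 hours on the processor.
Since 6 ≤ 7, they fit within the window.

Yes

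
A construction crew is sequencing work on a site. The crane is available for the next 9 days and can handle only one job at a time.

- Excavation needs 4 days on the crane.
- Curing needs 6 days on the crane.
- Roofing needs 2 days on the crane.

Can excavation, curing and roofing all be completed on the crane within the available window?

No

Running back to back, the jobs need 4 + 6 + 2 = 12 days on the crane.
Since 12 > 9, they cannot all fit.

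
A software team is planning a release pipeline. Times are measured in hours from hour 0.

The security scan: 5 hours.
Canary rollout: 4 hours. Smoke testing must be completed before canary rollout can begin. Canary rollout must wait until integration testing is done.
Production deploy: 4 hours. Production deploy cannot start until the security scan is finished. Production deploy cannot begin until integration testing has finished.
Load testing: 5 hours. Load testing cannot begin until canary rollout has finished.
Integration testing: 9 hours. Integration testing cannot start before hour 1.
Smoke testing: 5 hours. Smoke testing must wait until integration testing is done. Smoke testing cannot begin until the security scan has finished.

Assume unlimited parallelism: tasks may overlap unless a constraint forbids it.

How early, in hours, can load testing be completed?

The security scan has no prerequisites, so it starts at hour 0 and finishes at hour 5.
After its own release at hour 1, integration testing can start at hour 1 and finishes at hour 10.
Smoke testing cannot start until integration testing (finishes hour 10); the security scan (finishes hour 5). The controlling bound is hour 10, so smoke testing finishes at 10 + 5 = hour 15.
Canary rollout needs all of smoke testing (finishes hour 15); integration testing (finishes hour 10). That puts its earliest start at hour 15; it finishes at 15 + 4 = hour 19.
Load testing cannot begin until canary rollout (finishes hour 19). It runs from hour 19 to 19 + 5 = hour 24.

24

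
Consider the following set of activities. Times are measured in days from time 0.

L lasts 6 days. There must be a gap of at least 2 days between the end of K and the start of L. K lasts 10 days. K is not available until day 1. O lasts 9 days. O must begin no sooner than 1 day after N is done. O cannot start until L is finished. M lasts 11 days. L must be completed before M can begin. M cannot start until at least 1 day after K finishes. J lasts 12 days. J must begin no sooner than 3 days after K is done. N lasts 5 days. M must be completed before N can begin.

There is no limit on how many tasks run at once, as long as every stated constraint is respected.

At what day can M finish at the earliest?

30

K waits on its own release at day 1, so it starts at day 1 and finishes at 1 + 10 = day 11.
After K (finishes day 11, plus 2-day gap → day 13), L can start at day 13 and finishes at day 19.
For M: L (finishes day 19); K (finishes day 11, plus 1-day gap → day 12). Taking the maximum gives a start of day 19, and it finishes at 19 + 11 = day 30.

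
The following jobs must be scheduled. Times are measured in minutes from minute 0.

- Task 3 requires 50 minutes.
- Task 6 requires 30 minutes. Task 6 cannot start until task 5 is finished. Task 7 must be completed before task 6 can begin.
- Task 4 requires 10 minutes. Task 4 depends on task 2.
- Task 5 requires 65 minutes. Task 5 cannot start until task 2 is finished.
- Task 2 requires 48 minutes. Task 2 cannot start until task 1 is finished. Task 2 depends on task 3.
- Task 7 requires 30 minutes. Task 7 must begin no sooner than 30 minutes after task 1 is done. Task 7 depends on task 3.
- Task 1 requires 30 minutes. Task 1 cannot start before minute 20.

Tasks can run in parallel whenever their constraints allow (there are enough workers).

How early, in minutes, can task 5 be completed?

Task 3 has no prerequisites, so it starts at minute 0 and finishes at minute 50.
After its own release at minute 20, task 1 can start at minute 20 and finishes at minute 50.
For task 2: task 1 (finishes minute 50); task 3 (finishes minute 50). Taking the maximum gives a start of minute 50, and it finishes at 50 + 48 = minute 98.
Task 5 waits on task 2 (finishes minute 98), so it starts at minute 98 and finishes at 98 + 65 = minute 163.

163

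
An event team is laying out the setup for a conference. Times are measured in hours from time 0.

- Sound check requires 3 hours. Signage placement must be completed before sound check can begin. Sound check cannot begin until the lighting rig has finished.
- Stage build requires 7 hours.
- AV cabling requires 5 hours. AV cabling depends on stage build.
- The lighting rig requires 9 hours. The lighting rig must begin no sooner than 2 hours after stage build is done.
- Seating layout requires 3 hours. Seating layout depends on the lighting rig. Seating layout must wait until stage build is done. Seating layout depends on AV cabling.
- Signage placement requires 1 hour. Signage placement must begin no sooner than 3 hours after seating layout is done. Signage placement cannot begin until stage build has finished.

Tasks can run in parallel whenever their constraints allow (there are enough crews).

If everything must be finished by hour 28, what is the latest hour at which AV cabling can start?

To finish by hour 28, sound check (duration 3) must start no later than hour 25.
Signage placement feeds into sound check (must start by hour 25); so signage placement must finish by hour 25 and therefore start by hour 24.
Seating layout has to be done before signage placement (must start by hour 24, minus 3-hour gap → hour 21). That means finishing by hour 21, i.e. starting by 21 − 3 = hour 18.
AV cabling must finish before seating layout (must start by hour 18). With a 5-hour duration, AV cabling must start by 18 − 5 = hour 13.

13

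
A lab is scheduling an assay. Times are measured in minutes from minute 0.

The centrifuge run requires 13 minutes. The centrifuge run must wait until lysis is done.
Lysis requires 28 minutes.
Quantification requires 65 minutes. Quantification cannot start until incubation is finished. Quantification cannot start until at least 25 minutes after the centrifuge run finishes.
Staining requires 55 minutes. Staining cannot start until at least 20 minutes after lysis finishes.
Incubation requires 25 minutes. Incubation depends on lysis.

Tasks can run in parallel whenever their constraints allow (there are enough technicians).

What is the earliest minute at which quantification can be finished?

Lysis has no prerequisites, so it starts at minute 0 and finishes at minute 28.
The centrifuge run cannot begin until lysis (finishes minute 28). It runs from minute 28 to 28 + 13 = minute 41.
Incubation cannot begin until lysis (finishes minute 28). It runs from minute 28 to 28 + 25 = minute 53.
For quantification: incubation (finishes minute 53); the centrifuge run (finishes minute 41, plus 25-minute gap → minute 66). Taking the maximum gives a start of minute 66, and it finishes at 66 + 65 = minute 131.

131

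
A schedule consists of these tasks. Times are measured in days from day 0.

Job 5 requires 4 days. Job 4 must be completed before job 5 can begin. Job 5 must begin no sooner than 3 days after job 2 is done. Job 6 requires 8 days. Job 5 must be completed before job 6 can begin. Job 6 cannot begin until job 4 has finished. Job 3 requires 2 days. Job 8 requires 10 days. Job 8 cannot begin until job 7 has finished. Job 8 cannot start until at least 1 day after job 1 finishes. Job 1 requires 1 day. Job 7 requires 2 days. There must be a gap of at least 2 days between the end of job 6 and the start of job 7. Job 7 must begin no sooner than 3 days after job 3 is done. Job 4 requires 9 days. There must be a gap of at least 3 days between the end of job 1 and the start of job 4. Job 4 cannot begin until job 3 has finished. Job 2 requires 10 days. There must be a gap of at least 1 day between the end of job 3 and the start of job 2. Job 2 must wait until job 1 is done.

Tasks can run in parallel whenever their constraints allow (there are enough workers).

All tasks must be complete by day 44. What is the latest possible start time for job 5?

Job 8 has no dependents, so it just needs to finish by day 44. Starting by 44 − 10 = day 34 achieves that.
Since job 8 (must start by day 34) depends on it, job 7 must finish by day 34. Backing off its 2-day duration gives a latest start of day 32.
Job 6 feeds into job 7 (must start by day 32, minus 2-day gap → day 30); so job 6 must finish by day 30 and therefore start by day 22.
Job 5 feeds into job 6 (must start by day 22); so job 5 must finish by day 22 and therefore start by day 18.

18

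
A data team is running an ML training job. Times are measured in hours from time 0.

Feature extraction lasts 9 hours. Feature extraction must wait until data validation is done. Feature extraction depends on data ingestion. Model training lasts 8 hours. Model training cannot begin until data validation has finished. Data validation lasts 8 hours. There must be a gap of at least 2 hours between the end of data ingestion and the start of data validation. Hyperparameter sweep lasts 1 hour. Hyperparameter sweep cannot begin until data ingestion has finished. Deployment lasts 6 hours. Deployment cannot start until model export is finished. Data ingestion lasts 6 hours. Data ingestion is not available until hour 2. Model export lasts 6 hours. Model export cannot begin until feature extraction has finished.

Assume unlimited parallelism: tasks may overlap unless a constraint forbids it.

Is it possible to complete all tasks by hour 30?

No

After its own release at hour 2, data ingestion can start at hour 2 and finishes at hour 8.
Hyperparameter sweep cannot begin until data ingestion (finishes hour 8). It runs from hour 8 to 8 + 1 = hour 9.
Data validation waits on data ingestion (finishes hour 8, plus 2-hour gap → hour 10), so it starts at hour 10 and finishes at 10 + 8 = hour 18.
Model training cannot begin until data validation (finishes hour 18). It runs from hour 18 to 18 + 8 = hour 26.
Feature extraction needs all of data validation (finishes hour 18); data ingestion (finishes hour 8). That puts its earliest start at hour 18; it finishes at 18 + 9 = hour 27.
Model export waits on feature extraction (finishes hour 27), so it starts at hour 27 and finishes at 27 + 6 = hour 33.
Deployment cannot begin until model export (finishes hour 33). It runs from hour 33 to 33 + 6 = hour 39.
The earliest everything can be done is hour 39, which is after the deadline of 30, so it is not possible.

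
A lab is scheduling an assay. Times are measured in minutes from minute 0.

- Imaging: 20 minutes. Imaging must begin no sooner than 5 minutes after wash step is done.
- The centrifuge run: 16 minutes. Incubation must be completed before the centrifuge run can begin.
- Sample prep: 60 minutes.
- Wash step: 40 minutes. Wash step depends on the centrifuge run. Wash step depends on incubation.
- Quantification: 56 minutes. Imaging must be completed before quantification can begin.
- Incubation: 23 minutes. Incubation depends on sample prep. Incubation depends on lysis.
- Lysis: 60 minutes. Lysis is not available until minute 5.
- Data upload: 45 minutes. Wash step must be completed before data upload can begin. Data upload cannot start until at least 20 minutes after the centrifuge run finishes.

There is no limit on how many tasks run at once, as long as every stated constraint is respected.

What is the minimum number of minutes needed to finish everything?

225

Lysis cannot begin until its own release at minute 5. It runs from minute 5 to 5 + 60 = minute 65.
Nothing blocks sample prep, so it runs from minute 0 to minute 60.
For incubation: sample prep (finishes minute 60); lysis (finishes minute 65). Taking the maximum gives a start of minute 65, and it finishes at 65 + 23 = minute 88.
The centrifuge run cannot begin until incubation (finishes minute 88). It runs from minute 88 to 88 + 16 = minute 104.
Wash step needs all of the centrifuge run (finishes minute 104); incubation (finishes minute 88). That puts its earliest start at minute 104; it finishes at 104 + 40 = minute 144.
Data upload cannot start until wash step (finishes minute 144); the centrifuge run (finishes minute 104, plus 20-minute gap → minute 124). The controlling bound is minute 144, so data upload finishes at 144 + 45 = minute 189.
Imaging cannot begin until wash step (finishes minute 144, plus 5-minute gap → minute 149). It runs from minute 149 to 149 + 20 = minute 169.
Quantification waits on imaging (finishes minute 169), so it starts at minute 169 and finishes at 169 + 56 = minute 225.
All tasks are finished once the last one completes. Finish times: Sample prep at 60, Lysis at 65, Incubation at 88, The centrifuge run at 104, Wash step at 144, Imaging at 169, Quantification at 225, Data upload at 189. The latest is minute 225.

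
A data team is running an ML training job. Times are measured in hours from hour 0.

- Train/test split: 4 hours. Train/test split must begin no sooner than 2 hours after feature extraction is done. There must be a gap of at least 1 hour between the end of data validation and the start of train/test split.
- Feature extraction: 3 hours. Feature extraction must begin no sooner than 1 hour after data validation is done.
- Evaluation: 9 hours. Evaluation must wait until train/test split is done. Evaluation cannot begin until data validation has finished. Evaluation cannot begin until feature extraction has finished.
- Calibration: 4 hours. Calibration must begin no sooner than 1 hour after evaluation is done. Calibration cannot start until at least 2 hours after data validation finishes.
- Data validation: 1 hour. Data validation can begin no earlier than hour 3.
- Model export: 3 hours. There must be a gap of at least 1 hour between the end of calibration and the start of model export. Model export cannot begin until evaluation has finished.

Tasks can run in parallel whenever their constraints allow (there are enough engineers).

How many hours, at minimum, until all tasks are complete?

Data validation waits on its own release at hour 3, so it starts at hour 3 and finishes at 3 + 1 = hour 4.
Feature extraction cannot begin until data validation (finishes hour 4, plus 1-hour gap → hour 5). It runs from hour 5 to 5 + 3 = hour 8.
Train/test split has to wait for feature extraction (finishes hour 8, plus 2-hour gap → hour 10); data validation (finishes hour 4, plus 1-hour gap → hour 5). The latest of these is hour 10, so train/test split runs hour 10 to 10 + 4 = hour 14.
Evaluation cannot start until train/test split (finishes hour 14); data validation (finishes hour 4); feature extraction (finishes hour 8). The controlling bound is hour 14, so evaluation finishes at 14 + 9 = hour 23.
Calibration has to wait for evaluation (finishes hour 23, plus 1-hour gap → hour 24); data validation (finishes hour 4, plus 2-hour gap → hour 6). The latest of these is hour 24, so calibration runs hour 24 to 24 + 4 = hour 28.
Model export has to wait for calibration (finishes hour 28, plus 1-hour gap → hour 29); evaluation (finishes hour 23). The latest of these is hour 29, so model export runs hour 29 to 29 + 3 = hour 32.
All tasks are finished once the last one completes. Finish times: Data validation at 4, Feature extraction at 8, Train/test split at 14, Evaluation at 23, Calibration at 28, Model export at 32. The latest is hour 32.

32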